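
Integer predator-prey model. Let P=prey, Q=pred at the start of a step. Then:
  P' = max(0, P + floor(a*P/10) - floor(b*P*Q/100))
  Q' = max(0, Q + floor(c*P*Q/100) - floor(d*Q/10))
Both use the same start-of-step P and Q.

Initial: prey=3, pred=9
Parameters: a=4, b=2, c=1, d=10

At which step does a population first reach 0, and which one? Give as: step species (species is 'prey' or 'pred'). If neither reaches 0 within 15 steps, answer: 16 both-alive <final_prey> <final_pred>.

Answer: 1 pred

Derivation:
Step 1: prey: 3+1-0=4; pred: 9+0-9=0
First extinction: pred at step 1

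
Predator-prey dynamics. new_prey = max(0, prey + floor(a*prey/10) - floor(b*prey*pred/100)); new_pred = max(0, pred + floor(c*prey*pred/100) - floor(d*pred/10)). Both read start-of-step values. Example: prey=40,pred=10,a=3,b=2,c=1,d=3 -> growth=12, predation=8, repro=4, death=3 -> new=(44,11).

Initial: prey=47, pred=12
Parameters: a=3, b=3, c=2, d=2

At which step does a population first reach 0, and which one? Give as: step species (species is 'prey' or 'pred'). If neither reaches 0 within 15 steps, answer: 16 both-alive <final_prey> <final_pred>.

Answer: 4 prey

Derivation:
Step 1: prey: 47+14-16=45; pred: 12+11-2=21
Step 2: prey: 45+13-28=30; pred: 21+18-4=35
Step 3: prey: 30+9-31=8; pred: 35+21-7=49
Step 4: prey: 8+2-11=0; pred: 49+7-9=47
First extinction: prey at step 4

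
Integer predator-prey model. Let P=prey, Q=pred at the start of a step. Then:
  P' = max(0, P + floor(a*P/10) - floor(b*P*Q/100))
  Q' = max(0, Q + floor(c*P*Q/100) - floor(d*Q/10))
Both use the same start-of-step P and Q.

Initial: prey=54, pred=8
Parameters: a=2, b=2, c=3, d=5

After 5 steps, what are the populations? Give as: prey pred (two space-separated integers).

Answer: 0 44

Derivation:
Step 1: prey: 54+10-8=56; pred: 8+12-4=16
Step 2: prey: 56+11-17=50; pred: 16+26-8=34
Step 3: prey: 50+10-34=26; pred: 34+51-17=68
Step 4: prey: 26+5-35=0; pred: 68+53-34=87
Step 5: prey: 0+0-0=0; pred: 87+0-43=44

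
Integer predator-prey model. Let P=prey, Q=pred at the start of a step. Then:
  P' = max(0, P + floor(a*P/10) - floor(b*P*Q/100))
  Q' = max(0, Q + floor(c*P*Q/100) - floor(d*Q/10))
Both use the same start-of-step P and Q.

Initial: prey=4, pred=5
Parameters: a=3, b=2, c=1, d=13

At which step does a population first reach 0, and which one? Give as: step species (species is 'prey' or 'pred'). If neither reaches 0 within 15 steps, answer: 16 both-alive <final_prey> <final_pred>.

Step 1: prey: 4+1-0=5; pred: 5+0-6=0
First extinction: pred at step 1

Answer: 1 pred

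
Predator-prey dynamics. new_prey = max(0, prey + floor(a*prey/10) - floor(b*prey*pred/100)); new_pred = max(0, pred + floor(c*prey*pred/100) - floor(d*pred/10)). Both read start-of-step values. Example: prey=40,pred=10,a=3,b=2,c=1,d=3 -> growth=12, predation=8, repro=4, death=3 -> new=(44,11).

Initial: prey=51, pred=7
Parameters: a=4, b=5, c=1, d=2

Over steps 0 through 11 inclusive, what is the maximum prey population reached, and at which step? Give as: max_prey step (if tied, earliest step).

Step 1: prey: 51+20-17=54; pred: 7+3-1=9
Step 2: prey: 54+21-24=51; pred: 9+4-1=12
Step 3: prey: 51+20-30=41; pred: 12+6-2=16
Step 4: prey: 41+16-32=25; pred: 16+6-3=19
Step 5: prey: 25+10-23=12; pred: 19+4-3=20
Step 6: prey: 12+4-12=4; pred: 20+2-4=18
Step 7: prey: 4+1-3=2; pred: 18+0-3=15
Step 8: prey: 2+0-1=1; pred: 15+0-3=12
Step 9: prey: 1+0-0=1; pred: 12+0-2=10
Step 10: prey: 1+0-0=1; pred: 10+0-2=8
Step 11: prey: 1+0-0=1; pred: 8+0-1=7
Max prey = 54 at step 1

Answer: 54 1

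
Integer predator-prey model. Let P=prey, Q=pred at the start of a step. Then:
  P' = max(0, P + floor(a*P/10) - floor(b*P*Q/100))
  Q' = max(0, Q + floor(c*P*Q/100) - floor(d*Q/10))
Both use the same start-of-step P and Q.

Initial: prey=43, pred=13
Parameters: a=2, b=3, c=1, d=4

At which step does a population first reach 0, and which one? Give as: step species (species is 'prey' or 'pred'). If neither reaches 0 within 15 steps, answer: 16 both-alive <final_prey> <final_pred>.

Answer: 16 both-alive 53 2

Derivation:
Step 1: prey: 43+8-16=35; pred: 13+5-5=13
Step 2: prey: 35+7-13=29; pred: 13+4-5=12
Step 3: prey: 29+5-10=24; pred: 12+3-4=11
Step 4: prey: 24+4-7=21; pred: 11+2-4=9
Step 5: prey: 21+4-5=20; pred: 9+1-3=7
Step 6: prey: 20+4-4=20; pred: 7+1-2=6
Step 7: prey: 20+4-3=21; pred: 6+1-2=5
Step 8: prey: 21+4-3=22; pred: 5+1-2=4
Step 9: prey: 22+4-2=24; pred: 4+0-1=3
Step 10: prey: 24+4-2=26; pred: 3+0-1=2
Step 11: prey: 26+5-1=30; pred: 2+0-0=2
Step 12: prey: 30+6-1=35; pred: 2+0-0=2
Step 13: prey: 35+7-2=40; pred: 2+0-0=2
Step 14: prey: 40+8-2=46; pred: 2+0-0=2
Step 15: prey: 46+9-2=53; pred: 2+0-0=2
No extinction within 15 steps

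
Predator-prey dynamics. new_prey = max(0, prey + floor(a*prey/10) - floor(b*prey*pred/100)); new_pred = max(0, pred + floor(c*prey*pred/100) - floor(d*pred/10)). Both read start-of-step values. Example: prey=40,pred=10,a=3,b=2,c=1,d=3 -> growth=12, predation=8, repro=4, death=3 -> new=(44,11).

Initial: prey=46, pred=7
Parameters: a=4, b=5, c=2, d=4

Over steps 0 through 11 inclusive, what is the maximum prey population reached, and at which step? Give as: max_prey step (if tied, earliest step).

Step 1: prey: 46+18-16=48; pred: 7+6-2=11
Step 2: prey: 48+19-26=41; pred: 11+10-4=17
Step 3: prey: 41+16-34=23; pred: 17+13-6=24
Step 4: prey: 23+9-27=5; pred: 24+11-9=26
Step 5: prey: 5+2-6=1; pred: 26+2-10=18
Step 6: prey: 1+0-0=1; pred: 18+0-7=11
Step 7: prey: 1+0-0=1; pred: 11+0-4=7
Step 8: prey: 1+0-0=1; pred: 7+0-2=5
Step 9: prey: 1+0-0=1; pred: 5+0-2=3
Step 10: prey: 1+0-0=1; pred: 3+0-1=2
Step 11: prey: 1+0-0=1; pred: 2+0-0=2
Max prey = 48 at step 1

Answer: 48 1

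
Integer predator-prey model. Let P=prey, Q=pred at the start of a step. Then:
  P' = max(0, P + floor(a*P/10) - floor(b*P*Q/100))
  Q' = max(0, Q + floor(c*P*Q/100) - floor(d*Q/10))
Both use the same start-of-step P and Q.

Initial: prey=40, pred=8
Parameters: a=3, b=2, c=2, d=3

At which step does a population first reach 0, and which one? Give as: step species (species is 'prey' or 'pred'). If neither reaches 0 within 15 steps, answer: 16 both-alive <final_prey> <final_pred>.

Answer: 6 prey

Derivation:
Step 1: prey: 40+12-6=46; pred: 8+6-2=12
Step 2: prey: 46+13-11=48; pred: 12+11-3=20
Step 3: prey: 48+14-19=43; pred: 20+19-6=33
Step 4: prey: 43+12-28=27; pred: 33+28-9=52
Step 5: prey: 27+8-28=7; pred: 52+28-15=65
Step 6: prey: 7+2-9=0; pred: 65+9-19=55
First extinction: prey at step 6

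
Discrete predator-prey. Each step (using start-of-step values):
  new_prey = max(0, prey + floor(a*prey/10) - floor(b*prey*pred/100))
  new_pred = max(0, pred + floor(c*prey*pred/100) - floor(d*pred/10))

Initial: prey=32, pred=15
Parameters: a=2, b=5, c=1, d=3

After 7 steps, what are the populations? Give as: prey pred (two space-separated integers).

Step 1: prey: 32+6-24=14; pred: 15+4-4=15
Step 2: prey: 14+2-10=6; pred: 15+2-4=13
Step 3: prey: 6+1-3=4; pred: 13+0-3=10
Step 4: prey: 4+0-2=2; pred: 10+0-3=7
Step 5: prey: 2+0-0=2; pred: 7+0-2=5
Step 6: prey: 2+0-0=2; pred: 5+0-1=4
Step 7: prey: 2+0-0=2; pred: 4+0-1=3

Answer: 2 3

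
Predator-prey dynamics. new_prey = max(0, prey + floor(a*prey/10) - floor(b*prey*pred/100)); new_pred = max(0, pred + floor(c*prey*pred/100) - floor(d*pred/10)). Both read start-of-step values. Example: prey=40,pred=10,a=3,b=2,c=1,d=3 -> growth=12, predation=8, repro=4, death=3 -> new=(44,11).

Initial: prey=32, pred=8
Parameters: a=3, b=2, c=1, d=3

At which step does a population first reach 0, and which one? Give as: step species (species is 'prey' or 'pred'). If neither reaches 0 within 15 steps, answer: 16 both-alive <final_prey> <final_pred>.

Step 1: prey: 32+9-5=36; pred: 8+2-2=8
Step 2: prey: 36+10-5=41; pred: 8+2-2=8
Step 3: prey: 41+12-6=47; pred: 8+3-2=9
Step 4: prey: 47+14-8=53; pred: 9+4-2=11
Step 5: prey: 53+15-11=57; pred: 11+5-3=13
Step 6: prey: 57+17-14=60; pred: 13+7-3=17
Step 7: prey: 60+18-20=58; pred: 17+10-5=22
Step 8: prey: 58+17-25=50; pred: 22+12-6=28
Step 9: prey: 50+15-28=37; pred: 28+14-8=34
Step 10: prey: 37+11-25=23; pred: 34+12-10=36
Step 11: prey: 23+6-16=13; pred: 36+8-10=34
Step 12: prey: 13+3-8=8; pred: 34+4-10=28
Step 13: prey: 8+2-4=6; pred: 28+2-8=22
Step 14: prey: 6+1-2=5; pred: 22+1-6=17
Step 15: prey: 5+1-1=5; pred: 17+0-5=12
No extinction within 15 steps

Answer: 16 both-alive 5 12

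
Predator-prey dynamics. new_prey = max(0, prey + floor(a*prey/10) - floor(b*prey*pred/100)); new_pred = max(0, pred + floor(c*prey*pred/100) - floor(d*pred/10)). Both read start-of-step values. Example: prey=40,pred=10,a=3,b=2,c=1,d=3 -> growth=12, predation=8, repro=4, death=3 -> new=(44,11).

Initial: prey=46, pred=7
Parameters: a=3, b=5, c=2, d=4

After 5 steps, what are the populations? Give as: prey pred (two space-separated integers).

Step 1: prey: 46+13-16=43; pred: 7+6-2=11
Step 2: prey: 43+12-23=32; pred: 11+9-4=16
Step 3: prey: 32+9-25=16; pred: 16+10-6=20
Step 4: prey: 16+4-16=4; pred: 20+6-8=18
Step 5: prey: 4+1-3=2; pred: 18+1-7=12

Answer: 2 12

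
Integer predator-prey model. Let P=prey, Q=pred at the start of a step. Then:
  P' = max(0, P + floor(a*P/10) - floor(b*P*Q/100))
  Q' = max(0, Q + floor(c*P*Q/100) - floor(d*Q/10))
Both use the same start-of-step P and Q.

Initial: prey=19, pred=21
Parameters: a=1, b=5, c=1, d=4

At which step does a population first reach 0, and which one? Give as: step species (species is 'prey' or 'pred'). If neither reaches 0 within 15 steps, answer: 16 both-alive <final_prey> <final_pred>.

Answer: 16 both-alive 1 2

Derivation:
Step 1: prey: 19+1-19=1; pred: 21+3-8=16
Step 2: prey: 1+0-0=1; pred: 16+0-6=10
Step 3: prey: 1+0-0=1; pred: 10+0-4=6
Step 4: prey: 1+0-0=1; pred: 6+0-2=4
Step 5: prey: 1+0-0=1; pred: 4+0-1=3
Step 6: prey: 1+0-0=1; pred: 3+0-1=2
Step 7: prey: 1+0-0=1; pred: 2+0-0=2
Steps 8-15: state stable at prey=1, pred=2 (no change)
No extinction within 15 steps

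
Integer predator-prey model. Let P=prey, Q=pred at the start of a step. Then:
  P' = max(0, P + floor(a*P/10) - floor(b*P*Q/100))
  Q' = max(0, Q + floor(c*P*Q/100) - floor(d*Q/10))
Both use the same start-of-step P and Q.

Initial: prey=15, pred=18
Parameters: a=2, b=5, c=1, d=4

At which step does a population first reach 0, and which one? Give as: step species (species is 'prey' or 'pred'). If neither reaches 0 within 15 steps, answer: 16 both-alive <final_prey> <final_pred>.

Step 1: prey: 15+3-13=5; pred: 18+2-7=13
Step 2: prey: 5+1-3=3; pred: 13+0-5=8
Step 3: prey: 3+0-1=2; pred: 8+0-3=5
Step 4: prey: 2+0-0=2; pred: 5+0-2=3
Step 5: prey: 2+0-0=2; pred: 3+0-1=2
Step 6: prey: 2+0-0=2; pred: 2+0-0=2
Steps 7-15: state stable at prey=2, pred=2 (no change)
No extinction within 15 steps

Answer: 16 both-alive 2 2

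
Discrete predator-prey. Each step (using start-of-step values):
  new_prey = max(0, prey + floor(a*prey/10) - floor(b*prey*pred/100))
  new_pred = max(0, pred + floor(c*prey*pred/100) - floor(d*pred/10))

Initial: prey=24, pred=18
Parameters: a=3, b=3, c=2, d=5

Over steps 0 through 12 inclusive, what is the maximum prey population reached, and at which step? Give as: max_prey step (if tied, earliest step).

Answer: 40 12

Derivation:
Step 1: prey: 24+7-12=19; pred: 18+8-9=17
Step 2: prey: 19+5-9=15; pred: 17+6-8=15
Step 3: prey: 15+4-6=13; pred: 15+4-7=12
Step 4: prey: 13+3-4=12; pred: 12+3-6=9
Step 5: prey: 12+3-3=12; pred: 9+2-4=7
Step 6: prey: 12+3-2=13; pred: 7+1-3=5
Step 7: prey: 13+3-1=15; pred: 5+1-2=4
Step 8: prey: 15+4-1=18; pred: 4+1-2=3
Step 9: prey: 18+5-1=22; pred: 3+1-1=3
Step 10: prey: 22+6-1=27; pred: 3+1-1=3
Step 11: prey: 27+8-2=33; pred: 3+1-1=3
Step 12: prey: 33+9-2=40; pred: 3+1-1=3
Max prey = 40 at step 12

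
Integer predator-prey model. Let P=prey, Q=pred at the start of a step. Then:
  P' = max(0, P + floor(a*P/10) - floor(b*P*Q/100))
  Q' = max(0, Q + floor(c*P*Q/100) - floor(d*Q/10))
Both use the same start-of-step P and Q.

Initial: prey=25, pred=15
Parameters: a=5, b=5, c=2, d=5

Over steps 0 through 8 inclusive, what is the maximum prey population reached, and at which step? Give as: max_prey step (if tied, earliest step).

Answer: 33 8

Derivation:
Step 1: prey: 25+12-18=19; pred: 15+7-7=15
Step 2: prey: 19+9-14=14; pred: 15+5-7=13
Step 3: prey: 14+7-9=12; pred: 13+3-6=10
Step 4: prey: 12+6-6=12; pred: 10+2-5=7
Step 5: prey: 12+6-4=14; pred: 7+1-3=5
Step 6: prey: 14+7-3=18; pred: 5+1-2=4
Step 7: prey: 18+9-3=24; pred: 4+1-2=3
Step 8: prey: 24+12-3=33; pred: 3+1-1=3
Max prey = 33 at step 8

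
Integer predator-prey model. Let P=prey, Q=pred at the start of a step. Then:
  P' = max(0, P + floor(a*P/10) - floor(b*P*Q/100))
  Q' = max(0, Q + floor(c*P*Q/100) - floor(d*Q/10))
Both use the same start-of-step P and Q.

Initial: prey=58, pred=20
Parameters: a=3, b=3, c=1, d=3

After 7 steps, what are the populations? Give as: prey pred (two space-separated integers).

Answer: 4 9

Derivation:
Step 1: prey: 58+17-34=41; pred: 20+11-6=25
Step 2: prey: 41+12-30=23; pred: 25+10-7=28
Step 3: prey: 23+6-19=10; pred: 28+6-8=26
Step 4: prey: 10+3-7=6; pred: 26+2-7=21
Step 5: prey: 6+1-3=4; pred: 21+1-6=16
Step 6: prey: 4+1-1=4; pred: 16+0-4=12
Step 7: prey: 4+1-1=4; pred: 12+0-3=9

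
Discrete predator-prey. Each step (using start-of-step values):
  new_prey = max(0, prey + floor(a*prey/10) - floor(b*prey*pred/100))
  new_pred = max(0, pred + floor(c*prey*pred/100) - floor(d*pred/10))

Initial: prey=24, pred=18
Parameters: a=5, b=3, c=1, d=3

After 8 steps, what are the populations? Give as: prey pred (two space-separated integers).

Step 1: prey: 24+12-12=24; pred: 18+4-5=17
Step 2: prey: 24+12-12=24; pred: 17+4-5=16
Step 3: prey: 24+12-11=25; pred: 16+3-4=15
Step 4: prey: 25+12-11=26; pred: 15+3-4=14
Step 5: prey: 26+13-10=29; pred: 14+3-4=13
Step 6: prey: 29+14-11=32; pred: 13+3-3=13
Step 7: prey: 32+16-12=36; pred: 13+4-3=14
Step 8: prey: 36+18-15=39; pred: 14+5-4=15

Answer: 39 15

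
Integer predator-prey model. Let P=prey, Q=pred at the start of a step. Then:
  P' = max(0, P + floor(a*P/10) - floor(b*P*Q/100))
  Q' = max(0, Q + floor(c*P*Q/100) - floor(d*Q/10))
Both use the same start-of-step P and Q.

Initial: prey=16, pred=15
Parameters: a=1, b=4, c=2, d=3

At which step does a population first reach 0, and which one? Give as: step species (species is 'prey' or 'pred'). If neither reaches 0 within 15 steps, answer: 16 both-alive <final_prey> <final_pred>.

Answer: 16 both-alive 2 3

Derivation:
Step 1: prey: 16+1-9=8; pred: 15+4-4=15
Step 2: prey: 8+0-4=4; pred: 15+2-4=13
Step 3: prey: 4+0-2=2; pred: 13+1-3=11
Step 4: prey: 2+0-0=2; pred: 11+0-3=8
Step 5: prey: 2+0-0=2; pred: 8+0-2=6
Step 6: prey: 2+0-0=2; pred: 6+0-1=5
Step 7: prey: 2+0-0=2; pred: 5+0-1=4
Step 8: prey: 2+0-0=2; pred: 4+0-1=3
Step 9: prey: 2+0-0=2; pred: 3+0-0=3
Steps 10-15: state stable at prey=2, pred=3 (no change)
No extinction within 15 steps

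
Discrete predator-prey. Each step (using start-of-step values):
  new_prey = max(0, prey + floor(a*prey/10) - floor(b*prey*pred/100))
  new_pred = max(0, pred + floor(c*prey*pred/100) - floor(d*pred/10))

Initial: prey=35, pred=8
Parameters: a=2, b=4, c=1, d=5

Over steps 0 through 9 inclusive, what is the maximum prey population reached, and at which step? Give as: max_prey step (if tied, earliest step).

Answer: 74 9

Derivation:
Step 1: prey: 35+7-11=31; pred: 8+2-4=6
Step 2: prey: 31+6-7=30; pred: 6+1-3=4
Step 3: prey: 30+6-4=32; pred: 4+1-2=3
Step 4: prey: 32+6-3=35; pred: 3+0-1=2
Step 5: prey: 35+7-2=40; pred: 2+0-1=1
Step 6: prey: 40+8-1=47; pred: 1+0-0=1
Step 7: prey: 47+9-1=55; pred: 1+0-0=1
Step 8: prey: 55+11-2=64; pred: 1+0-0=1
Step 9: prey: 64+12-2=74; pred: 1+0-0=1
Max prey = 74 at step 9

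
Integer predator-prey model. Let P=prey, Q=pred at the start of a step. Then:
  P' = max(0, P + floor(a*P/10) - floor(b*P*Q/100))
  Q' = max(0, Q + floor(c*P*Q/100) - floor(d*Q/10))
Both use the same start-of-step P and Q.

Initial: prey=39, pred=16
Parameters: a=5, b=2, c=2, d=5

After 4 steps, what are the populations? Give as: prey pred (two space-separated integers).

Step 1: prey: 39+19-12=46; pred: 16+12-8=20
Step 2: prey: 46+23-18=51; pred: 20+18-10=28
Step 3: prey: 51+25-28=48; pred: 28+28-14=42
Step 4: prey: 48+24-40=32; pred: 42+40-21=61

Answer: 32 61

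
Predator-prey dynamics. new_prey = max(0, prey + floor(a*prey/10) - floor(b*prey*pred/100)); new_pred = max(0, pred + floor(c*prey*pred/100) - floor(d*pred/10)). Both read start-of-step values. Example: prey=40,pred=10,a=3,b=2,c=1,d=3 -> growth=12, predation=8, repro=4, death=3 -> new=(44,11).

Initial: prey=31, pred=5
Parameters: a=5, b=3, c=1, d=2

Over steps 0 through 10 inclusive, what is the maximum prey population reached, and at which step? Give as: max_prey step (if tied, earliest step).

Step 1: prey: 31+15-4=42; pred: 5+1-1=5
Step 2: prey: 42+21-6=57; pred: 5+2-1=6
Step 3: prey: 57+28-10=75; pred: 6+3-1=8
Step 4: prey: 75+37-18=94; pred: 8+6-1=13
Step 5: prey: 94+47-36=105; pred: 13+12-2=23
Step 6: prey: 105+52-72=85; pred: 23+24-4=43
Step 7: prey: 85+42-109=18; pred: 43+36-8=71
Step 8: prey: 18+9-38=0; pred: 71+12-14=69
Step 9: prey: 0+0-0=0; pred: 69+0-13=56
Step 10: prey: 0+0-0=0; pred: 56+0-11=45
Max prey = 105 at step 5

Answer: 105 5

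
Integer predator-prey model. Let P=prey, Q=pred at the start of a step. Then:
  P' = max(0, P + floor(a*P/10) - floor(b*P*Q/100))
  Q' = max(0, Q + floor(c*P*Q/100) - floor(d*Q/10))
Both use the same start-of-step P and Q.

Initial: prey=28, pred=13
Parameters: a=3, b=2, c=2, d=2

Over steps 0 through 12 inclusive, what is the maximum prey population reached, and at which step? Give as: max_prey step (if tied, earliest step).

Answer: 29 1

Derivation:
Step 1: prey: 28+8-7=29; pred: 13+7-2=18
Step 2: prey: 29+8-10=27; pred: 18+10-3=25
Step 3: prey: 27+8-13=22; pred: 25+13-5=33
Step 4: prey: 22+6-14=14; pred: 33+14-6=41
Step 5: prey: 14+4-11=7; pred: 41+11-8=44
Step 6: prey: 7+2-6=3; pred: 44+6-8=42
Step 7: prey: 3+0-2=1; pred: 42+2-8=36
Step 8: prey: 1+0-0=1; pred: 36+0-7=29
Step 9: prey: 1+0-0=1; pred: 29+0-5=24
Step 10: prey: 1+0-0=1; pred: 24+0-4=20
Step 11: prey: 1+0-0=1; pred: 20+0-4=16
Step 12: prey: 1+0-0=1; pred: 16+0-3=13
Max prey = 29 at step 1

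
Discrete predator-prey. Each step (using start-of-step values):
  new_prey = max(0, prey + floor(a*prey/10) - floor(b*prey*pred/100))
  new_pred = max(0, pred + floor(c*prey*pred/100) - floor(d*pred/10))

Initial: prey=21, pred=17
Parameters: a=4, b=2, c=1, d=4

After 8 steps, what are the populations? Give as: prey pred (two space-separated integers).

Step 1: prey: 21+8-7=22; pred: 17+3-6=14
Step 2: prey: 22+8-6=24; pred: 14+3-5=12
Step 3: prey: 24+9-5=28; pred: 12+2-4=10
Step 4: prey: 28+11-5=34; pred: 10+2-4=8
Step 5: prey: 34+13-5=42; pred: 8+2-3=7
Step 6: prey: 42+16-5=53; pred: 7+2-2=7
Step 7: prey: 53+21-7=67; pred: 7+3-2=8
Step 8: prey: 67+26-10=83; pred: 8+5-3=10

Answer: 83 10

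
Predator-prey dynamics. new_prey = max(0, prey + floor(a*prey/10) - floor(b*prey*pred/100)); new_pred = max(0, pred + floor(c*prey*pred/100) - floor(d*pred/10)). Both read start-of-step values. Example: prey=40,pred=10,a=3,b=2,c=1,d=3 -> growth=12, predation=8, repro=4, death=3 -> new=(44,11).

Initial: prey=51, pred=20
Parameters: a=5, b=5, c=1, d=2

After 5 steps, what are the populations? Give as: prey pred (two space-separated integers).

Answer: 0 16

Derivation:
Step 1: prey: 51+25-51=25; pred: 20+10-4=26
Step 2: prey: 25+12-32=5; pred: 26+6-5=27
Step 3: prey: 5+2-6=1; pred: 27+1-5=23
Step 4: prey: 1+0-1=0; pred: 23+0-4=19
Step 5: prey: 0+0-0=0; pred: 19+0-3=16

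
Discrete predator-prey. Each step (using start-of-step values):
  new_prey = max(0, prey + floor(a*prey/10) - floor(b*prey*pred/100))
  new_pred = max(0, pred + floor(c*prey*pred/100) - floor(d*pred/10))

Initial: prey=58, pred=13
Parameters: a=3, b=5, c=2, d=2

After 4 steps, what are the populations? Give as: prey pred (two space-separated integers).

Step 1: prey: 58+17-37=38; pred: 13+15-2=26
Step 2: prey: 38+11-49=0; pred: 26+19-5=40
Step 3: prey: 0+0-0=0; pred: 40+0-8=32
Step 4: prey: 0+0-0=0; pred: 32+0-6=26

Answer: 0 26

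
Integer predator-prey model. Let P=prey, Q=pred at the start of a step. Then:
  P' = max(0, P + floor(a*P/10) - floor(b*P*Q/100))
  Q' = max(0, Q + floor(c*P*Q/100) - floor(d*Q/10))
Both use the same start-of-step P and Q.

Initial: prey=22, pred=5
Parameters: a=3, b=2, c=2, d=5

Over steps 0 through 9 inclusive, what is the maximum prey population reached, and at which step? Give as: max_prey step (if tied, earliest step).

Step 1: prey: 22+6-2=26; pred: 5+2-2=5
Step 2: prey: 26+7-2=31; pred: 5+2-2=5
Step 3: prey: 31+9-3=37; pred: 5+3-2=6
Step 4: prey: 37+11-4=44; pred: 6+4-3=7
Step 5: prey: 44+13-6=51; pred: 7+6-3=10
Step 6: prey: 51+15-10=56; pred: 10+10-5=15
Step 7: prey: 56+16-16=56; pred: 15+16-7=24
Step 8: prey: 56+16-26=46; pred: 24+26-12=38
Step 9: prey: 46+13-34=25; pred: 38+34-19=53
Max prey = 56 at step 6

Answer: 56 6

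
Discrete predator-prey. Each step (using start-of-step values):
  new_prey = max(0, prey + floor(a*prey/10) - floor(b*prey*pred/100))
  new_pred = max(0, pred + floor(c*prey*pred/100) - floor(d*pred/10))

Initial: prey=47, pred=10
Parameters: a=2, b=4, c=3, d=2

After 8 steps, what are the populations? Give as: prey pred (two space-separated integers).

Answer: 0 17

Derivation:
Step 1: prey: 47+9-18=38; pred: 10+14-2=22
Step 2: prey: 38+7-33=12; pred: 22+25-4=43
Step 3: prey: 12+2-20=0; pred: 43+15-8=50
Step 4: prey: 0+0-0=0; pred: 50+0-10=40
Step 5: prey: 0+0-0=0; pred: 40+0-8=32
Step 6: prey: 0+0-0=0; pred: 32+0-6=26
Step 7: prey: 0+0-0=0; pred: 26+0-5=21
Step 8: prey: 0+0-0=0; pred: 21+0-4=17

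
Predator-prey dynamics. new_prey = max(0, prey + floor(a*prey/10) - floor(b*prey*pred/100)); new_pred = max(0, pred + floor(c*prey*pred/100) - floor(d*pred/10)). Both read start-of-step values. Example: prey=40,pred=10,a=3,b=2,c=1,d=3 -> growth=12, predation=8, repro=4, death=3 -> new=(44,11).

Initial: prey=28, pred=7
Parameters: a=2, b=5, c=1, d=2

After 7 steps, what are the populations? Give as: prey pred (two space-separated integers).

Step 1: prey: 28+5-9=24; pred: 7+1-1=7
Step 2: prey: 24+4-8=20; pred: 7+1-1=7
Step 3: prey: 20+4-7=17; pred: 7+1-1=7
Step 4: prey: 17+3-5=15; pred: 7+1-1=7
Step 5: prey: 15+3-5=13; pred: 7+1-1=7
Step 6: prey: 13+2-4=11; pred: 7+0-1=6
Step 7: prey: 11+2-3=10; pred: 6+0-1=5

Answer: 10 5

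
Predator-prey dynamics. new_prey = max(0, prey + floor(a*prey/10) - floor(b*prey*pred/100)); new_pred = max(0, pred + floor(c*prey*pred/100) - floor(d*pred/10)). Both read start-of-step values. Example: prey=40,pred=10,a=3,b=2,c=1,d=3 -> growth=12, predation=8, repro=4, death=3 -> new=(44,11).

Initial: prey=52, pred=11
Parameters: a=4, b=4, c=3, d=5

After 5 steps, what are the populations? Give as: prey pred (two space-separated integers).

Answer: 0 14

Derivation:
Step 1: prey: 52+20-22=50; pred: 11+17-5=23
Step 2: prey: 50+20-46=24; pred: 23+34-11=46
Step 3: prey: 24+9-44=0; pred: 46+33-23=56
Step 4: prey: 0+0-0=0; pred: 56+0-28=28
Step 5: prey: 0+0-0=0; pred: 28+0-14=14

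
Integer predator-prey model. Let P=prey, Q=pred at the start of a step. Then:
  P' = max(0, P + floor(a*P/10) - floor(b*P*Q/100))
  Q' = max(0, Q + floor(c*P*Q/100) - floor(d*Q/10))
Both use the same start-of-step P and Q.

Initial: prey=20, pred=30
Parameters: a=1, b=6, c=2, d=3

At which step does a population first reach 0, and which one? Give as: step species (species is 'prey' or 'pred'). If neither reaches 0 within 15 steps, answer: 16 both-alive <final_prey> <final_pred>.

Answer: 1 prey

Derivation:
Step 1: prey: 20+2-36=0; pred: 30+12-9=33
First extinction: prey at step 1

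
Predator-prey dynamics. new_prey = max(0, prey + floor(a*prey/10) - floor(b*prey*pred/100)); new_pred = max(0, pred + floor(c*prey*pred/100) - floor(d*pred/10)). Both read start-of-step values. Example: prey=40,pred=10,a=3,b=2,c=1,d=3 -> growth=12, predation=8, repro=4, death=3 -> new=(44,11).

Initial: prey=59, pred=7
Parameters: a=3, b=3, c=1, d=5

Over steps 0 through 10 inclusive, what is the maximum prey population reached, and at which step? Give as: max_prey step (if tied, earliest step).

Step 1: prey: 59+17-12=64; pred: 7+4-3=8
Step 2: prey: 64+19-15=68; pred: 8+5-4=9
Step 3: prey: 68+20-18=70; pred: 9+6-4=11
Step 4: prey: 70+21-23=68; pred: 11+7-5=13
Step 5: prey: 68+20-26=62; pred: 13+8-6=15
Step 6: prey: 62+18-27=53; pred: 15+9-7=17
Step 7: prey: 53+15-27=41; pred: 17+9-8=18
Step 8: prey: 41+12-22=31; pred: 18+7-9=16
Step 9: prey: 31+9-14=26; pred: 16+4-8=12
Step 10: prey: 26+7-9=24; pred: 12+3-6=9
Max prey = 70 at step 3

Answer: 70 3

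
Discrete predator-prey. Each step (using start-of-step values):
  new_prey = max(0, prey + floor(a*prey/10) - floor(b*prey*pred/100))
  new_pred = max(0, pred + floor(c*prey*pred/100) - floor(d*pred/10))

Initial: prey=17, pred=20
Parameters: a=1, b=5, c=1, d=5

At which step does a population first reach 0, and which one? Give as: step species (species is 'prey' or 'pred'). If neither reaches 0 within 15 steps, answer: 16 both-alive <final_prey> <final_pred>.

Answer: 16 both-alive 1 1

Derivation:
Step 1: prey: 17+1-17=1; pred: 20+3-10=13
Step 2: prey: 1+0-0=1; pred: 13+0-6=7
Step 3: prey: 1+0-0=1; pred: 7+0-3=4
Step 4: prey: 1+0-0=1; pred: 4+0-2=2
Step 5: prey: 1+0-0=1; pred: 2+0-1=1
Step 6: prey: 1+0-0=1; pred: 1+0-0=1
Steps 7-15: state stable at prey=1, pred=1 (no change)
No extinction within 15 steps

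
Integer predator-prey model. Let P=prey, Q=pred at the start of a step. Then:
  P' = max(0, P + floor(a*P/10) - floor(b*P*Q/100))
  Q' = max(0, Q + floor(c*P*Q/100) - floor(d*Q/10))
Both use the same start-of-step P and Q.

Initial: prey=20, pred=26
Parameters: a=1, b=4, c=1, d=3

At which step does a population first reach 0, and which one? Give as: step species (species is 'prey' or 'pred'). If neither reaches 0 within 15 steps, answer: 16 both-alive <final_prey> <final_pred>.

Step 1: prey: 20+2-20=2; pred: 26+5-7=24
Step 2: prey: 2+0-1=1; pred: 24+0-7=17
Step 3: prey: 1+0-0=1; pred: 17+0-5=12
Step 4: prey: 1+0-0=1; pred: 12+0-3=9
Step 5: prey: 1+0-0=1; pred: 9+0-2=7
Step 6: prey: 1+0-0=1; pred: 7+0-2=5
Step 7: prey: 1+0-0=1; pred: 5+0-1=4
Step 8: prey: 1+0-0=1; pred: 4+0-1=3
Step 9: prey: 1+0-0=1; pred: 3+0-0=3
Steps 10-15: state stable at prey=1, pred=3 (no change)
No extinction within 15 steps

Answer: 16 both-alive 1 3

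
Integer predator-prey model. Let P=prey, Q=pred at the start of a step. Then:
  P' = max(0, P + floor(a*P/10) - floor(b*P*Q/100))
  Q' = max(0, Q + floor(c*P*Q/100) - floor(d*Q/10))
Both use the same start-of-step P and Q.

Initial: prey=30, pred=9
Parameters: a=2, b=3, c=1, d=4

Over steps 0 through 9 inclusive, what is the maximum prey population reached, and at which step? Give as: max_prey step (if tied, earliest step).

Step 1: prey: 30+6-8=28; pred: 9+2-3=8
Step 2: prey: 28+5-6=27; pred: 8+2-3=7
Step 3: prey: 27+5-5=27; pred: 7+1-2=6
Step 4: prey: 27+5-4=28; pred: 6+1-2=5
Step 5: prey: 28+5-4=29; pred: 5+1-2=4
Step 6: prey: 29+5-3=31; pred: 4+1-1=4
Step 7: prey: 31+6-3=34; pred: 4+1-1=4
Step 8: prey: 34+6-4=36; pred: 4+1-1=4
Step 9: prey: 36+7-4=39; pred: 4+1-1=4
Max prey = 39 at step 9

Answer: 39 9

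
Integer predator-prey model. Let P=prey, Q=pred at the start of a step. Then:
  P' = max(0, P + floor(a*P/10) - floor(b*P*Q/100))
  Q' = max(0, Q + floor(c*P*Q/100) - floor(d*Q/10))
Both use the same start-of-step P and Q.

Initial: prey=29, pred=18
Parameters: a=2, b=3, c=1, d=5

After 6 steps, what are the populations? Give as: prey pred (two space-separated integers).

Step 1: prey: 29+5-15=19; pred: 18+5-9=14
Step 2: prey: 19+3-7=15; pred: 14+2-7=9
Step 3: prey: 15+3-4=14; pred: 9+1-4=6
Step 4: prey: 14+2-2=14; pred: 6+0-3=3
Step 5: prey: 14+2-1=15; pred: 3+0-1=2
Step 6: prey: 15+3-0=18; pred: 2+0-1=1

Answer: 18 1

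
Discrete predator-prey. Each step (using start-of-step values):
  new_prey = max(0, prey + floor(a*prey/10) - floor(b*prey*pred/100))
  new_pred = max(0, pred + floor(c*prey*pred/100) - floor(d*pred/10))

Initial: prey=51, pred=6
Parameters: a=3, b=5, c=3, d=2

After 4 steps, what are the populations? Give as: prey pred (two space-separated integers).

Step 1: prey: 51+15-15=51; pred: 6+9-1=14
Step 2: prey: 51+15-35=31; pred: 14+21-2=33
Step 3: prey: 31+9-51=0; pred: 33+30-6=57
Step 4: prey: 0+0-0=0; pred: 57+0-11=46

Answer: 0 46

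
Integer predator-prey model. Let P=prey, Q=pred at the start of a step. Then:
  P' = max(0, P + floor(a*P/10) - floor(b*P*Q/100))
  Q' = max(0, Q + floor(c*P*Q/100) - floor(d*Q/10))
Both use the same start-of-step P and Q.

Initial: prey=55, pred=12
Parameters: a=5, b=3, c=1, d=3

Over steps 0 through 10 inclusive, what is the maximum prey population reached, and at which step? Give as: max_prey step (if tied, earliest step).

Answer: 66 2

Derivation:
Step 1: prey: 55+27-19=63; pred: 12+6-3=15
Step 2: prey: 63+31-28=66; pred: 15+9-4=20
Step 3: prey: 66+33-39=60; pred: 20+13-6=27
Step 4: prey: 60+30-48=42; pred: 27+16-8=35
Step 5: prey: 42+21-44=19; pred: 35+14-10=39
Step 6: prey: 19+9-22=6; pred: 39+7-11=35
Step 7: prey: 6+3-6=3; pred: 35+2-10=27
Step 8: prey: 3+1-2=2; pred: 27+0-8=19
Step 9: prey: 2+1-1=2; pred: 19+0-5=14
Step 10: prey: 2+1-0=3; pred: 14+0-4=10
Max prey = 66 at step 2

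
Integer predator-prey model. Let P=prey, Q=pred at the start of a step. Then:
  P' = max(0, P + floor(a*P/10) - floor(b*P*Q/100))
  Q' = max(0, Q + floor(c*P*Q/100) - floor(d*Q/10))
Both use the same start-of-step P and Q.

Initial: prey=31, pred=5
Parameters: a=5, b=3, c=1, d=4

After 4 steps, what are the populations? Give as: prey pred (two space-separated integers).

Answer: 109 7

Derivation:
Step 1: prey: 31+15-4=42; pred: 5+1-2=4
Step 2: prey: 42+21-5=58; pred: 4+1-1=4
Step 3: prey: 58+29-6=81; pred: 4+2-1=5
Step 4: prey: 81+40-12=109; pred: 5+4-2=7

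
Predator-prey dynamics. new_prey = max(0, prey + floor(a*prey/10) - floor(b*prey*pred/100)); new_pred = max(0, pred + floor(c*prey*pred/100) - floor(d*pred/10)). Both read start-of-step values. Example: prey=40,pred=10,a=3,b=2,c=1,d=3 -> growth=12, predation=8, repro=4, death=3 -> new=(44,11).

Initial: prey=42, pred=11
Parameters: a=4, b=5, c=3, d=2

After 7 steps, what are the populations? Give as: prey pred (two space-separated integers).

Answer: 0 20

Derivation:
Step 1: prey: 42+16-23=35; pred: 11+13-2=22
Step 2: prey: 35+14-38=11; pred: 22+23-4=41
Step 3: prey: 11+4-22=0; pred: 41+13-8=46
Step 4: prey: 0+0-0=0; pred: 46+0-9=37
Step 5: prey: 0+0-0=0; pred: 37+0-7=30
Step 6: prey: 0+0-0=0; pred: 30+0-6=24
Step 7: prey: 0+0-0=0; pred: 24+0-4=20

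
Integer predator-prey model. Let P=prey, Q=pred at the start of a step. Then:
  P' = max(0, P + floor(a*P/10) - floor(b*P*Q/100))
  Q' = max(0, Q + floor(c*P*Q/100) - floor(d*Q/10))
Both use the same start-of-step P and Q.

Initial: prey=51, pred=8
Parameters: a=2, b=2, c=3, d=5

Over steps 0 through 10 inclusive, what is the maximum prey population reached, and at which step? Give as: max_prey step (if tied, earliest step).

Answer: 53 1

Derivation:
Step 1: prey: 51+10-8=53; pred: 8+12-4=16
Step 2: prey: 53+10-16=47; pred: 16+25-8=33
Step 3: prey: 47+9-31=25; pred: 33+46-16=63
Step 4: prey: 25+5-31=0; pred: 63+47-31=79
Step 5: prey: 0+0-0=0; pred: 79+0-39=40
Step 6: prey: 0+0-0=0; pred: 40+0-20=20
Step 7: prey: 0+0-0=0; pred: 20+0-10=10
Step 8: prey: 0+0-0=0; pred: 10+0-5=5
Step 9: prey: 0+0-0=0; pred: 5+0-2=3
Step 10: prey: 0+0-0=0; pred: 3+0-1=2
Max prey = 53 at step 1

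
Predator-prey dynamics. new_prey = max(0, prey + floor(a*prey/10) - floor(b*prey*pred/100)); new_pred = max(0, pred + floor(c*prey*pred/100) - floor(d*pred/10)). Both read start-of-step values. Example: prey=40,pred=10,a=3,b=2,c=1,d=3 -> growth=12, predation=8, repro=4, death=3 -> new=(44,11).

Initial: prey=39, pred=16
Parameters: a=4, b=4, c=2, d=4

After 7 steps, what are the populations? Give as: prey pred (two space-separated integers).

Answer: 1 5

Derivation:
Step 1: prey: 39+15-24=30; pred: 16+12-6=22
Step 2: prey: 30+12-26=16; pred: 22+13-8=27
Step 3: prey: 16+6-17=5; pred: 27+8-10=25
Step 4: prey: 5+2-5=2; pred: 25+2-10=17
Step 5: prey: 2+0-1=1; pred: 17+0-6=11
Step 6: prey: 1+0-0=1; pred: 11+0-4=7
Step 7: prey: 1+0-0=1; pred: 7+0-2=5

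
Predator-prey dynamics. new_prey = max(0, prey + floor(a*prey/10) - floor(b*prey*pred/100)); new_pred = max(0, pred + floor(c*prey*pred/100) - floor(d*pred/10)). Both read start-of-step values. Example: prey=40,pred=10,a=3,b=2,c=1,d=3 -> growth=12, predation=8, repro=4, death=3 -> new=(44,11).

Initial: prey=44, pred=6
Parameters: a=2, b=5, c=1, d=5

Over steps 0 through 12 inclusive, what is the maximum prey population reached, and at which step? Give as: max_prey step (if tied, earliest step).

Step 1: prey: 44+8-13=39; pred: 6+2-3=5
Step 2: prey: 39+7-9=37; pred: 5+1-2=4
Step 3: prey: 37+7-7=37; pred: 4+1-2=3
Step 4: prey: 37+7-5=39; pred: 3+1-1=3
Step 5: prey: 39+7-5=41; pred: 3+1-1=3
Step 6: prey: 41+8-6=43; pred: 3+1-1=3
Step 7: prey: 43+8-6=45; pred: 3+1-1=3
Step 8: prey: 45+9-6=48; pred: 3+1-1=3
Step 9: prey: 48+9-7=50; pred: 3+1-1=3
Step 10: prey: 50+10-7=53; pred: 3+1-1=3
Step 11: prey: 53+10-7=56; pred: 3+1-1=3
Step 12: prey: 56+11-8=59; pred: 3+1-1=3
Max prey = 59 at step 12

Answer: 59 12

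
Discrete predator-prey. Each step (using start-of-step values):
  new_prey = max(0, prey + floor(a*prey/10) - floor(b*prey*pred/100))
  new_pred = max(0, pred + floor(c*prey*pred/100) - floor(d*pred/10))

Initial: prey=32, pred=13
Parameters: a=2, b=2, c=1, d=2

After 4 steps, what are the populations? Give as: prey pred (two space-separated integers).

Step 1: prey: 32+6-8=30; pred: 13+4-2=15
Step 2: prey: 30+6-9=27; pred: 15+4-3=16
Step 3: prey: 27+5-8=24; pred: 16+4-3=17
Step 4: prey: 24+4-8=20; pred: 17+4-3=18

Answer: 20 18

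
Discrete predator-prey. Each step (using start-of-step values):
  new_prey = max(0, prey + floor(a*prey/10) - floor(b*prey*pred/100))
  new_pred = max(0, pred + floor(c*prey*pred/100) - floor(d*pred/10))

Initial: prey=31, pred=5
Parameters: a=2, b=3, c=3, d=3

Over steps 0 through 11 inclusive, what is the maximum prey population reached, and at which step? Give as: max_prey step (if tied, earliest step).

Answer: 33 1

Derivation:
Step 1: prey: 31+6-4=33; pred: 5+4-1=8
Step 2: prey: 33+6-7=32; pred: 8+7-2=13
Step 3: prey: 32+6-12=26; pred: 13+12-3=22
Step 4: prey: 26+5-17=14; pred: 22+17-6=33
Step 5: prey: 14+2-13=3; pred: 33+13-9=37
Step 6: prey: 3+0-3=0; pred: 37+3-11=29
Step 7: prey: 0+0-0=0; pred: 29+0-8=21
Step 8: prey: 0+0-0=0; pred: 21+0-6=15
Step 9: prey: 0+0-0=0; pred: 15+0-4=11
Step 10: prey: 0+0-0=0; pred: 11+0-3=8
Step 11: prey: 0+0-0=0; pred: 8+0-2=6
Max prey = 33 at step 1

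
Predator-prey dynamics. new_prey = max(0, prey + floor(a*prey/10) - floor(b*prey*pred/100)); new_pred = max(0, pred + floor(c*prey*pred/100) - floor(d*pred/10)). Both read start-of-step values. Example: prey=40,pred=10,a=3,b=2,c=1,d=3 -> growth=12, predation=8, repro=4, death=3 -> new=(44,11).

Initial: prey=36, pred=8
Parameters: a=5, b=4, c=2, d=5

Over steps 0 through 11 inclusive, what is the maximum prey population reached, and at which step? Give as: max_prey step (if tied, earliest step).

Step 1: prey: 36+18-11=43; pred: 8+5-4=9
Step 2: prey: 43+21-15=49; pred: 9+7-4=12
Step 3: prey: 49+24-23=50; pred: 12+11-6=17
Step 4: prey: 50+25-34=41; pred: 17+17-8=26
Step 5: prey: 41+20-42=19; pred: 26+21-13=34
Step 6: prey: 19+9-25=3; pred: 34+12-17=29
Step 7: prey: 3+1-3=1; pred: 29+1-14=16
Step 8: prey: 1+0-0=1; pred: 16+0-8=8
Step 9: prey: 1+0-0=1; pred: 8+0-4=4
Step 10: prey: 1+0-0=1; pred: 4+0-2=2
Step 11: prey: 1+0-0=1; pred: 2+0-1=1
Max prey = 50 at step 3

Answer: 50 3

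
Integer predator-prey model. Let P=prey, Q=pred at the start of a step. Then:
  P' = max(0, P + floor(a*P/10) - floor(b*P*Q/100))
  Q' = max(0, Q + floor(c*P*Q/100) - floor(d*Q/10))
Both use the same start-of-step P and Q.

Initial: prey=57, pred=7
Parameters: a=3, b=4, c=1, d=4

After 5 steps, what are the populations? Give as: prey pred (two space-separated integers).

Step 1: prey: 57+17-15=59; pred: 7+3-2=8
Step 2: prey: 59+17-18=58; pred: 8+4-3=9
Step 3: prey: 58+17-20=55; pred: 9+5-3=11
Step 4: prey: 55+16-24=47; pred: 11+6-4=13
Step 5: prey: 47+14-24=37; pred: 13+6-5=14

Answer: 37 14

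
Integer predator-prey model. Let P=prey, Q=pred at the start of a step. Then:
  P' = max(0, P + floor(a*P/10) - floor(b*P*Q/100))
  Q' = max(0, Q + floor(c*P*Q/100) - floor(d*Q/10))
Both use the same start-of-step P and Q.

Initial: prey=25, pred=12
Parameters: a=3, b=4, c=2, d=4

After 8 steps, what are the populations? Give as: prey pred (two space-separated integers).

Step 1: prey: 25+7-12=20; pred: 12+6-4=14
Step 2: prey: 20+6-11=15; pred: 14+5-5=14
Step 3: prey: 15+4-8=11; pred: 14+4-5=13
Step 4: prey: 11+3-5=9; pred: 13+2-5=10
Step 5: prey: 9+2-3=8; pred: 10+1-4=7
Step 6: prey: 8+2-2=8; pred: 7+1-2=6
Step 7: prey: 8+2-1=9; pred: 6+0-2=4
Step 8: prey: 9+2-1=10; pred: 4+0-1=3

Answer: 10 3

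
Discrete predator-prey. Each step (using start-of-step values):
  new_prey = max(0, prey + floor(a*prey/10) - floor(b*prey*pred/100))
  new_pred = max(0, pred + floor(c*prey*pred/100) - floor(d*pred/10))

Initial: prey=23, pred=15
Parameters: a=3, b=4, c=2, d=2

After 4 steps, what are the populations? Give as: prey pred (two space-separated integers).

Answer: 2 17

Derivation:
Step 1: prey: 23+6-13=16; pred: 15+6-3=18
Step 2: prey: 16+4-11=9; pred: 18+5-3=20
Step 3: prey: 9+2-7=4; pred: 20+3-4=19
Step 4: prey: 4+1-3=2; pred: 19+1-3=17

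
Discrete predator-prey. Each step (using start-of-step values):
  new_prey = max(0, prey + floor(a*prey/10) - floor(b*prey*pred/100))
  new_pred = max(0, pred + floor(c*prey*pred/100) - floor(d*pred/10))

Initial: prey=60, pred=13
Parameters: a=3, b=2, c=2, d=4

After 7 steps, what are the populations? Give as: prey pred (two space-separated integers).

Step 1: prey: 60+18-15=63; pred: 13+15-5=23
Step 2: prey: 63+18-28=53; pred: 23+28-9=42
Step 3: prey: 53+15-44=24; pred: 42+44-16=70
Step 4: prey: 24+7-33=0; pred: 70+33-28=75
Step 5: prey: 0+0-0=0; pred: 75+0-30=45
Step 6: prey: 0+0-0=0; pred: 45+0-18=27
Step 7: prey: 0+0-0=0; pred: 27+0-10=17

Answer: 0 17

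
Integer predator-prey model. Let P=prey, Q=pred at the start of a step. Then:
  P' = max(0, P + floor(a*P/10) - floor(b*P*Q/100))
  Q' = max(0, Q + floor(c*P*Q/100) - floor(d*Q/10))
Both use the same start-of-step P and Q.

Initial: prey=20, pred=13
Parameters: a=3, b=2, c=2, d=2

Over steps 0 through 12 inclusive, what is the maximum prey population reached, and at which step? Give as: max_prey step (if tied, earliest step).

Answer: 21 1

Derivation:
Step 1: prey: 20+6-5=21; pred: 13+5-2=16
Step 2: prey: 21+6-6=21; pred: 16+6-3=19
Step 3: prey: 21+6-7=20; pred: 19+7-3=23
Step 4: prey: 20+6-9=17; pred: 23+9-4=28
Step 5: prey: 17+5-9=13; pred: 28+9-5=32
Step 6: prey: 13+3-8=8; pred: 32+8-6=34
Step 7: prey: 8+2-5=5; pred: 34+5-6=33
Step 8: prey: 5+1-3=3; pred: 33+3-6=30
Step 9: prey: 3+0-1=2; pred: 30+1-6=25
Step 10: prey: 2+0-1=1; pred: 25+1-5=21
Step 11: prey: 1+0-0=1; pred: 21+0-4=17
Step 12: prey: 1+0-0=1; pred: 17+0-3=14
Max prey = 21 at step 1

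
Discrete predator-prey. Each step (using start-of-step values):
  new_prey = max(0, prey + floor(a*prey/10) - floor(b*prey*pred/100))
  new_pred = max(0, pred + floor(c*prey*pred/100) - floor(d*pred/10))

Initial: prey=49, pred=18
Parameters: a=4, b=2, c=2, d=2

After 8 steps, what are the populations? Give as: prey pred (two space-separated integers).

Step 1: prey: 49+19-17=51; pred: 18+17-3=32
Step 2: prey: 51+20-32=39; pred: 32+32-6=58
Step 3: prey: 39+15-45=9; pred: 58+45-11=92
Step 4: prey: 9+3-16=0; pred: 92+16-18=90
Step 5: prey: 0+0-0=0; pred: 90+0-18=72
Step 6: prey: 0+0-0=0; pred: 72+0-14=58
Step 7: prey: 0+0-0=0; pred: 58+0-11=47
Step 8: prey: 0+0-0=0; pred: 47+0-9=38

Answer: 0 38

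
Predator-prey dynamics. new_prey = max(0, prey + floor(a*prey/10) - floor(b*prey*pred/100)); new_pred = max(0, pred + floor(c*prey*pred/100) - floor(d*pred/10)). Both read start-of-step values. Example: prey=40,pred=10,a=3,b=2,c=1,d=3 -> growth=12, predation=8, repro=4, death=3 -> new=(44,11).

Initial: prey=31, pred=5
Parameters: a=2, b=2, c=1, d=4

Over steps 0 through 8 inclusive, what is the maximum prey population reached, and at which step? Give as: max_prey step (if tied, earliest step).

Answer: 72 8

Derivation:
Step 1: prey: 31+6-3=34; pred: 5+1-2=4
Step 2: prey: 34+6-2=38; pred: 4+1-1=4
Step 3: prey: 38+7-3=42; pred: 4+1-1=4
Step 4: prey: 42+8-3=47; pred: 4+1-1=4
Step 5: prey: 47+9-3=53; pred: 4+1-1=4
Step 6: prey: 53+10-4=59; pred: 4+2-1=5
Step 7: prey: 59+11-5=65; pred: 5+2-2=5
Step 8: prey: 65+13-6=72; pred: 5+3-2=6
Max prey = 72 at step 8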